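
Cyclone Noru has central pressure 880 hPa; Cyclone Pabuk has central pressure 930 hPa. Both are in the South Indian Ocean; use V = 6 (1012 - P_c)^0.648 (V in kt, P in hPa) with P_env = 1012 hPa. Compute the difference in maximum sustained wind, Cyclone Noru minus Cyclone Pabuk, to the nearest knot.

Cyclone Noru: ΔP = 132; V ≈ 6 × 132^0.648 ≈ 142.00 kt.
Cyclone Pabuk: ΔP = 82; V ≈ 6 × 82^0.648 ≈ 104.30 kt.
Difference ≈ 142.00 − 104.30 = 37.70 → 38 kt.

38 kt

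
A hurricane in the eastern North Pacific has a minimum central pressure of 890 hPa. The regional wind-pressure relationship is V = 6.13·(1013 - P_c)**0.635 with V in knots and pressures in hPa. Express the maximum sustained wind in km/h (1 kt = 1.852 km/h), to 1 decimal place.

241.1 km/h

ΔP = 1013 − 890 = 123 hPa.
V ≈ 6.13 × 123^0.635 = 6.13 × 21.237 ≈ 130.182 kt.
130.182 × 1.852 ≈ 241.10 km/h → 241.1 km/h.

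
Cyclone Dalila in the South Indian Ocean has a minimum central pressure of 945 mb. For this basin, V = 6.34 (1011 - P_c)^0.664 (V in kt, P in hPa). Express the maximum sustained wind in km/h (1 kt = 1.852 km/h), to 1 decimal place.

189.6 km/h

ΔP = 1011 − 945 = 66 mb.
V ≈ 6.34 × 66^0.664 = 6.34 × 16.150 ≈ 102.392 kt.
102.392 × 1.852 ≈ 189.63 km/h → 189.6 km/h.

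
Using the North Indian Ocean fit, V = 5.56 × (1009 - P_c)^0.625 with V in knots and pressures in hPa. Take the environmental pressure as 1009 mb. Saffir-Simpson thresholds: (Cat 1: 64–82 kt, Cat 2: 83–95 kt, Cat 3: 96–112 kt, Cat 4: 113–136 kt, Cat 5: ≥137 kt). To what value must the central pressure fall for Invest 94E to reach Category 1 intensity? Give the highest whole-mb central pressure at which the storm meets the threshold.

Category 1 begins at V = 64 kt.
Required ΔP = (64/5.56)^(1/0.625) = 11.511^1.600 ≈ 49.86 mb.
P_c ≤ 1009 − 49.86 = 959.14, so the highest integer P_c is 959 mb.

959 mb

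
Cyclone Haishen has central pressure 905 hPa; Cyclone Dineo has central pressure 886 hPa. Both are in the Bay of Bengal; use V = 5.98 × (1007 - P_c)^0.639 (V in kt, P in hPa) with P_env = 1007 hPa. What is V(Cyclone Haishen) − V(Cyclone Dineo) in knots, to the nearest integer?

-13 kt

Cyclone Haishen: ΔP = 102; V ≈ 5.98 × 102^0.639 ≈ 114.87 kt.
Cyclone Dineo: ΔP = 121; V ≈ 5.98 × 121^0.639 ≈ 128.12 kt.
Difference ≈ 114.87 − 128.12 = -13.25 → -13 kt.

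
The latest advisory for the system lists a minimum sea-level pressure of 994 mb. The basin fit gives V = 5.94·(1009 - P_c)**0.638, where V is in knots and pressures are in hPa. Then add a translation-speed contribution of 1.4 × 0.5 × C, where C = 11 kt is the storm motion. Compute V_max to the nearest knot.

ΔP = 1009 − 994 = 15 mb.
15^0.638 ≈ 5.628.
V ≈ 5.94 × 5.628 ≈ 33.4 kt.
Translation term: 1.4 × 0.5 × 11 = 7.7 kt.
Corrected V ≈ 41.1 kt → 41 kt.

41 kt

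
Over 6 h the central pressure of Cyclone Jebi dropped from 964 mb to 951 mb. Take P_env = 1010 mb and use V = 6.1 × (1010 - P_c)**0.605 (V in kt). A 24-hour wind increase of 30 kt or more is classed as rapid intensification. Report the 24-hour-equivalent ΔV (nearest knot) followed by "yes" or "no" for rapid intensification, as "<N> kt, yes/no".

40 kt, yes

V₁: ΔP = 46, V ≈ 6.1 × 46^0.605 ≈ 61.84 kt.
V₂: ΔP = 59, V ≈ 6.1 × 59^0.605 ≈ 71.89 kt.
ΔV over 6 h = 10.05 kt → 24 h equivalent = 10.05 × 24/6 ≈ 40.20 kt.
40 kt ≥ 30 kt ⇒ rapid intensification.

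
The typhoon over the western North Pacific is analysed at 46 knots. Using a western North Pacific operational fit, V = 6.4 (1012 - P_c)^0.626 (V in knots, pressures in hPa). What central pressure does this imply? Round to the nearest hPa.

989 hPa

ΔP = (V / 6.4)^(1/0.626) = (46/6.4)^1.597.
46/6.4 = 7.188; 7.188^1.597 ≈ 23.35 hPa.
P_c = 1012 − 23.35 = 988.65 ≈ 989 hPa.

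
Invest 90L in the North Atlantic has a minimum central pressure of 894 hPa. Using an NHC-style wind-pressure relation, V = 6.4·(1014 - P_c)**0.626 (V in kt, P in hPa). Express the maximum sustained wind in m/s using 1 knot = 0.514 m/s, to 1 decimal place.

ΔP = 1014 − 894 = 120 hPa.
V ≈ 6.4 × 120^0.626 = 6.4 × 20.025 ≈ 128.159 kt.
128.159 × 0.514 ≈ 65.87 m/s → 65.9 m/s.

65.9 m/s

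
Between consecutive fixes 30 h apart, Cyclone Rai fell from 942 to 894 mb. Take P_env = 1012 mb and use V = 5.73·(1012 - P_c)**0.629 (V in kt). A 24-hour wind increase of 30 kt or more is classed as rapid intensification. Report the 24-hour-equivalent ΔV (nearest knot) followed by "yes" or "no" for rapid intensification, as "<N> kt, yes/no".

V₁: ΔP = 70, V ≈ 5.73 × 70^0.629 ≈ 82.93 kt.
V₂: ΔP = 118, V ≈ 5.73 × 118^0.629 ≈ 115.18 kt.
ΔV over 30 h = 32.25 kt → 24 h equivalent = 32.25 × 24/30 ≈ 25.80 kt.
26 kt < 30 kt ⇒ not rapid intensification.

26 kt, no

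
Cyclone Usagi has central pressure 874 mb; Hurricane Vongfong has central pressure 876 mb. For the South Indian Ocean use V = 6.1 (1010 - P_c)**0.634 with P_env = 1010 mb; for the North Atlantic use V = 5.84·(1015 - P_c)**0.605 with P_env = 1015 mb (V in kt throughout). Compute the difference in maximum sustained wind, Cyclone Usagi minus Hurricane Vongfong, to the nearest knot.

22 kt

Cyclone Usagi: ΔP = 136; V ≈ 6.1 × 136^0.634 ≈ 137.40 kt.
Hurricane Vongfong: ΔP = 139; V ≈ 5.84 × 139^0.605 ≈ 115.59 kt.
Difference ≈ 137.40 − 115.59 = 21.81 → 22 kt.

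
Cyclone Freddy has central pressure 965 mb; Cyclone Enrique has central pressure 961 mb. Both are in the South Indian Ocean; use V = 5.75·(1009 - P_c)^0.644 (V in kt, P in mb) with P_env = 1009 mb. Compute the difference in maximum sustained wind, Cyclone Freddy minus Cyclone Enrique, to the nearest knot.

-4 kt

Cyclone Freddy: ΔP = 44; V ≈ 5.75 × 44^0.644 ≈ 65.77 kt.
Cyclone Enrique: ΔP = 48; V ≈ 5.75 × 48^0.644 ≈ 69.56 kt.
Difference ≈ 65.77 − 69.56 = -3.79 → -4 kt.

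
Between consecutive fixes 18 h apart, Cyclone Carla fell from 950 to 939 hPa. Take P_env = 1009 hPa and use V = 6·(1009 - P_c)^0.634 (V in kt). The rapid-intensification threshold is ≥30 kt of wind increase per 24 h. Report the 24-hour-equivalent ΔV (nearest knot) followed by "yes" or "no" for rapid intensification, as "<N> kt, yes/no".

V₁: ΔP = 59, V ≈ 6 × 59^0.634 ≈ 79.59 kt.
V₂: ΔP = 70, V ≈ 6 × 70^0.634 ≈ 88.70 kt.
ΔV over 18 h = 9.11 kt → 24 h equivalent = 9.11 × 24/18 ≈ 12.15 kt.
12 kt < 30 kt ⇒ not rapid intensification.

12 kt, no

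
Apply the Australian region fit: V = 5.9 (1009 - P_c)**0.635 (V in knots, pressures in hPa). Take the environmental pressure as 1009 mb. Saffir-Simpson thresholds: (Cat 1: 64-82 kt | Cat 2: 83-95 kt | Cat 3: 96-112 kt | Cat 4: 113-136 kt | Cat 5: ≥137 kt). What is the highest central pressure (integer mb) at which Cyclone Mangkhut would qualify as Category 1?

966 mb

Category 1 begins at V = 64 kt.
Required ΔP = (64/5.9)^(1/0.635) = 10.847^1.575 ≈ 42.70 mb.
P_c ≤ 1009 − 42.70 = 966.30, so the highest integer P_c is 966 mb.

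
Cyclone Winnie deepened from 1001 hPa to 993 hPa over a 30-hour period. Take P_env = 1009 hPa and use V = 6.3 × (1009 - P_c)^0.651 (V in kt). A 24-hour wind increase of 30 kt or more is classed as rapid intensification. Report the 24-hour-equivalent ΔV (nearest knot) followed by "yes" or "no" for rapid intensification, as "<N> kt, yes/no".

11 kt, no

V₁: ΔP = 8, V ≈ 6.3 × 8^0.651 ≈ 24.39 kt.
V₂: ΔP = 16, V ≈ 6.3 × 16^0.651 ≈ 38.30 kt.
ΔV over 30 h = 13.91 kt → 24 h equivalent = 13.91 × 24/30 ≈ 11.13 kt.
11 kt < 30 kt ⇒ not rapid intensification.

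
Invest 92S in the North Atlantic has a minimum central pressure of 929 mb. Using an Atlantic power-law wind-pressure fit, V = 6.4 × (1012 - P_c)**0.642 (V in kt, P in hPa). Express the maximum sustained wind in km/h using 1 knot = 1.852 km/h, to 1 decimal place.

ΔP = 1012 − 929 = 83 mb.
V ≈ 6.4 × 83^0.642 = 6.4 × 17.063 ≈ 109.201 kt.
109.201 × 1.852 ≈ 202.24 km/h → 202.2 km/h.

202.2 km/h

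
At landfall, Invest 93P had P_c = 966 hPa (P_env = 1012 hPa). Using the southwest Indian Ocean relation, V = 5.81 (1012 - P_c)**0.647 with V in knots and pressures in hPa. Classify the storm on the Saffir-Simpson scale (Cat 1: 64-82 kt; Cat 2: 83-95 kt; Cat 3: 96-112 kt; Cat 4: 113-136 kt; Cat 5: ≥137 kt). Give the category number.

1

ΔP = 1012 − 966 = 46 hPa.
V ≈ 5.81 × 46^0.647 = 5.81 × 11.91 ≈ 69 kt.
69 kt falls in the Category 1 band.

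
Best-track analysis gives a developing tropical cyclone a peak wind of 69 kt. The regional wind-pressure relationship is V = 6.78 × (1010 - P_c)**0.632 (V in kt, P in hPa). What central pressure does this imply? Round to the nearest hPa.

971 hPa

ΔP = (V / 6.78)^(1/0.632) = (69/6.78)^1.582.
69/6.78 = 10.177; 10.177^1.582 ≈ 39.29 hPa.
P_c = 1010 − 39.29 = 970.71 ≈ 971 hPa.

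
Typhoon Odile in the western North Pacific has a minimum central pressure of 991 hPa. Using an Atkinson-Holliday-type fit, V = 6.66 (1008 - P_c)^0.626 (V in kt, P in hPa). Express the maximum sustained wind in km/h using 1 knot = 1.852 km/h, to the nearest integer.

ΔP = 1008 − 991 = 17 hPa.
V ≈ 6.66 × 17^0.626 = 6.66 × 5.892 ≈ 39.241 kt.
39.241 × 1.852 ≈ 72.67 km/h → 73 km/h.

73 km/h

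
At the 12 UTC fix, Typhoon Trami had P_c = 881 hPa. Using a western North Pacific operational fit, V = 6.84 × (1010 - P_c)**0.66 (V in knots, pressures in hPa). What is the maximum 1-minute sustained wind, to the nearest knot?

ΔP = 1010 − 881 = 129 hPa.
129^0.66 ≈ 24.717.
V ≈ 6.84 × 24.717 ≈ 169.1 kt.

169 kt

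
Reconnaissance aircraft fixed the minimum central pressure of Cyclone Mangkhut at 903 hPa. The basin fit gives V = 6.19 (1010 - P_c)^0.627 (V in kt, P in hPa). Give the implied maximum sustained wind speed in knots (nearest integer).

116 kt

ΔP = 1010 − 903 = 107 hPa.
107^0.627 ≈ 18.725.
V ≈ 6.19 × 18.725 ≈ 115.9 kt.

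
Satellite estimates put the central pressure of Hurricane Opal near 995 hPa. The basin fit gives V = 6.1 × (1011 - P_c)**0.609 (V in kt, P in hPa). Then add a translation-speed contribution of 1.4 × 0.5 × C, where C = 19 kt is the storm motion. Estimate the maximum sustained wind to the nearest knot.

46 kt

ΔP = 1011 − 995 = 16 hPa.
16^0.609 ≈ 5.411.
V ≈ 6.1 × 5.411 ≈ 33.0 kt.
Translation term: 1.4 × 0.5 × 19 = 13.3 kt.
Corrected V ≈ 46.3 kt → 46 kt.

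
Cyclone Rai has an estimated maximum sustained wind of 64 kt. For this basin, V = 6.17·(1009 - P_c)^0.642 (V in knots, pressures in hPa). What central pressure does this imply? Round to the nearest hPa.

971 hPa

ΔP = (V / 6.17)^(1/0.642) = (64/6.17)^1.558.
64/6.17 = 10.373; 10.373^1.558 ≈ 38.23 hPa.
P_c = 1009 − 38.23 = 970.77 ≈ 971 hPa.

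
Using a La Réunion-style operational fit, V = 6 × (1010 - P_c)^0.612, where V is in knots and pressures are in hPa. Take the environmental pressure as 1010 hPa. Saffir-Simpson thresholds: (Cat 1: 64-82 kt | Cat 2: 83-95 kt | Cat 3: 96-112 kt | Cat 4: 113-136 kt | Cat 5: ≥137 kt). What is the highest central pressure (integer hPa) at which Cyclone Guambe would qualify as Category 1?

962 hPa

Category 1 begins at V = 64 kt.
Required ΔP = (64/6)^(1/0.612) = 10.667^1.634 ≈ 47.84 hPa.
P_c ≤ 1010 − 47.84 = 962.16, so the highest integer P_c is 962 hPa.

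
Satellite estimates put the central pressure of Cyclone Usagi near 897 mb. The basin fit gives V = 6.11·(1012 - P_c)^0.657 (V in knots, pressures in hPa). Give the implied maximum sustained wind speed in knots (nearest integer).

138 kt

ΔP = 1012 − 897 = 115 mb.
115^0.657 ≈ 22.588.
V ≈ 6.11 × 22.588 ≈ 138.0 kt.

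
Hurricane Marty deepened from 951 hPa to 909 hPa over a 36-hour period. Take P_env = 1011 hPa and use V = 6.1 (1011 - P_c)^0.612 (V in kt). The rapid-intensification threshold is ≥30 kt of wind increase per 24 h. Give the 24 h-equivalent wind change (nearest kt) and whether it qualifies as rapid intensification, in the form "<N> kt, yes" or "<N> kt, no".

V₁: ΔP = 60, V ≈ 6.1 × 60^0.612 ≈ 74.74 kt.
V₂: ΔP = 102, V ≈ 6.1 × 102^0.612 ≈ 103.42 kt.
ΔV over 36 h = 28.68 kt → 24 h equivalent = 28.68 × 24/36 ≈ 19.12 kt.
19 kt < 30 kt ⇒ not rapid intensification.

19 kt, no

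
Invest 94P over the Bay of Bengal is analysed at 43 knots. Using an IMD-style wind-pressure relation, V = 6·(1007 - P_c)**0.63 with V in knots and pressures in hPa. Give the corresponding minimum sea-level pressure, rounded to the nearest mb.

ΔP = (V / 6)^(1/0.63) = (43/6)^1.587.
43/6 = 7.167; 7.167^1.587 ≈ 22.78 mb.
P_c = 1007 − 22.78 = 984.22 ≈ 984 mb.

984 mb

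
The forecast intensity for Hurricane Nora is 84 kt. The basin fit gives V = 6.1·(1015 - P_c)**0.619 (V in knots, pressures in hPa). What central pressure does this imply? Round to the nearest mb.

ΔP = (V / 6.1)^(1/0.619) = (84/6.1)^1.616.
84/6.1 = 13.770; 13.770^1.616 ≈ 69.18 mb.
P_c = 1015 − 69.18 = 945.82 ≈ 946 mb.

946 mb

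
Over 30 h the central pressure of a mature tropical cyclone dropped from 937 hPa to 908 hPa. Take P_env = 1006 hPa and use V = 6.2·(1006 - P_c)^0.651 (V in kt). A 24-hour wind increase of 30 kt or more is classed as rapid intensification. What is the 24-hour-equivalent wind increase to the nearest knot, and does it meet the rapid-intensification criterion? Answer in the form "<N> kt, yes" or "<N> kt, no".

20 kt, no

V₁: ΔP = 69, V ≈ 6.2 × 69^0.651 ≈ 97.61 kt.
V₂: ΔP = 98, V ≈ 6.2 × 98^0.651 ≈ 122.65 kt.
ΔV over 30 h = 25.04 kt → 24 h equivalent = 25.04 × 24/30 ≈ 20.03 kt.
20 kt < 30 kt ⇒ not rapid intensification.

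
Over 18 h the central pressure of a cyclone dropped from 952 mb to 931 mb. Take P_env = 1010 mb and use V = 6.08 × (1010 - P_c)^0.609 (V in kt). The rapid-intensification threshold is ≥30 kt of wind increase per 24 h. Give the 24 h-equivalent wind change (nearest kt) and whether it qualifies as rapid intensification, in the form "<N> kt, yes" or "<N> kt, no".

V₁: ΔP = 58, V ≈ 6.08 × 58^0.609 ≈ 72.08 kt.
V₂: ΔP = 79, V ≈ 6.08 × 79^0.609 ≈ 87.01 kt.
ΔV over 18 h = 14.93 kt → 24 h equivalent = 14.93 × 24/18 ≈ 19.91 kt.
20 kt < 30 kt ⇒ not rapid intensification.

20 kt, no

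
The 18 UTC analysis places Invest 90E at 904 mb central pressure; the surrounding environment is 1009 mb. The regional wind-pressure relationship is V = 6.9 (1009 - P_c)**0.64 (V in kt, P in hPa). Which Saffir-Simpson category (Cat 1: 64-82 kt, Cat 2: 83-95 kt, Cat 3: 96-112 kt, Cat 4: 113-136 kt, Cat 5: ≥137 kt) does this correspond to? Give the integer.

ΔP = 1009 − 904 = 105 mb.
V ≈ 6.9 × 105^0.64 = 6.9 × 19.66 ≈ 136 kt.
136 kt falls in the Category 4 band.

4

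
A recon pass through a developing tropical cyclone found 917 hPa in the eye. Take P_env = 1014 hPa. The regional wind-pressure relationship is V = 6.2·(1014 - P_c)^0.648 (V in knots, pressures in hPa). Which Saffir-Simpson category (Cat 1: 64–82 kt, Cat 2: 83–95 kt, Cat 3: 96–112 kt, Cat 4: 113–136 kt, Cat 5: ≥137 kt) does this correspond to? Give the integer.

ΔP = 1014 − 917 = 97 hPa.
V ≈ 6.2 × 97^0.648 = 6.2 × 19.38 ≈ 120 kt.
120 kt falls in the Category 4 band.

4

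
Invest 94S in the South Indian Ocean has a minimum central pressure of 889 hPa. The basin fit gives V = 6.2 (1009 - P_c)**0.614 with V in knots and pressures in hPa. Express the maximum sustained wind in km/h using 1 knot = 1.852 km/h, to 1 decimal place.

ΔP = 1009 − 889 = 120 hPa.
V ≈ 6.2 × 120^0.614 = 6.2 × 18.907 ≈ 117.222 kt.
117.222 × 1.852 ≈ 217.10 km/h → 217.1 km/h.

217.1 km/h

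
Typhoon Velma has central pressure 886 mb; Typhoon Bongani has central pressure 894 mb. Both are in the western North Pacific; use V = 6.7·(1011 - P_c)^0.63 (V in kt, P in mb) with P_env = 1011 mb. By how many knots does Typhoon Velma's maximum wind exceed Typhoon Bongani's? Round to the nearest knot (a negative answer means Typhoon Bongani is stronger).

Typhoon Velma: ΔP = 125; V ≈ 6.7 × 125^0.63 ≈ 140.32 kt.
Typhoon Bongani: ΔP = 117; V ≈ 6.7 × 117^0.63 ≈ 134.60 kt.
Difference ≈ 140.32 − 134.60 = 5.72 → 6 kt.

6 kt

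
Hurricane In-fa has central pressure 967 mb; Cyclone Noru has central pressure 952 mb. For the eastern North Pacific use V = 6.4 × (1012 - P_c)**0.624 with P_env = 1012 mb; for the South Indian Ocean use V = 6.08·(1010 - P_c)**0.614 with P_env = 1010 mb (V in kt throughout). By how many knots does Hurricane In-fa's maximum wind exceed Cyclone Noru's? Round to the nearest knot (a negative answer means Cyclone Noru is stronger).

-5 kt

Hurricane In-fa: ΔP = 45; V ≈ 6.4 × 45^0.624 ≈ 68.83 kt.
Cyclone Noru: ΔP = 58; V ≈ 6.08 × 58^0.614 ≈ 73.56 kt.
Difference ≈ 68.83 − 73.56 = -4.73 → -5 kt.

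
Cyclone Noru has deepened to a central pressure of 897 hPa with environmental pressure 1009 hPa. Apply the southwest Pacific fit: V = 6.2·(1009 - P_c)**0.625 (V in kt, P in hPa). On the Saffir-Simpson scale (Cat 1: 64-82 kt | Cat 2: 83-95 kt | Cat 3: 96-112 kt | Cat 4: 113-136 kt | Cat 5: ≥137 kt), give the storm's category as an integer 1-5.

ΔP = 1009 − 897 = 112 hPa.
V ≈ 6.2 × 112^0.625 = 6.2 × 19.09 ≈ 118 kt.
118 kt falls in the Category 4 band.

4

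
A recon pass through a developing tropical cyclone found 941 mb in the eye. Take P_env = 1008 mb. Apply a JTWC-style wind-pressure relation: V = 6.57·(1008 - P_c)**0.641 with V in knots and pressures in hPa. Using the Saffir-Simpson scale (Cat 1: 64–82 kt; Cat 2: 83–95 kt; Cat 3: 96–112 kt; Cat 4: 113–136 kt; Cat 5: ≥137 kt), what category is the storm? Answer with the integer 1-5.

3

ΔP = 1008 − 941 = 67 mb.
V ≈ 6.57 × 67^0.641 = 6.57 × 14.81 ≈ 97 kt.
97 kt falls in the Category 3 band.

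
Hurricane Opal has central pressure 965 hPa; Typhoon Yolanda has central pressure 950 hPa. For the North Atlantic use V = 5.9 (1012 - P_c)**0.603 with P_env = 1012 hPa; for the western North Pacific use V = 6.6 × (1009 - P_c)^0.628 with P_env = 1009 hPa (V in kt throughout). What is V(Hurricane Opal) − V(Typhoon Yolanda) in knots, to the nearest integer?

Hurricane Opal: ΔP = 47; V ≈ 5.9 × 47^0.603 ≈ 60.13 kt.
Typhoon Yolanda: ΔP = 59; V ≈ 6.6 × 59^0.628 ≈ 85.44 kt.
Difference ≈ 60.13 − 85.44 = -25.31 → -25 kt.

-25 kt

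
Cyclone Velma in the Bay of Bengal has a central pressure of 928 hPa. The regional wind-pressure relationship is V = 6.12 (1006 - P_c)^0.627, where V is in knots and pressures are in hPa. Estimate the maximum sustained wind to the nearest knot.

94 kt

ΔP = 1006 − 928 = 78 hPa.
78^0.627 ≈ 15.358.
V ≈ 6.12 × 15.358 ≈ 94.0 kt.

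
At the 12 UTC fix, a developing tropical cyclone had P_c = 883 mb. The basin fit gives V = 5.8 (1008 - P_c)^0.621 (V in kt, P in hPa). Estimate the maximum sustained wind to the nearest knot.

116 kt

ΔP = 1008 − 883 = 125 mb.
125^0.621 ≈ 20.053.
V ≈ 5.8 × 20.053 ≈ 116.3 kt.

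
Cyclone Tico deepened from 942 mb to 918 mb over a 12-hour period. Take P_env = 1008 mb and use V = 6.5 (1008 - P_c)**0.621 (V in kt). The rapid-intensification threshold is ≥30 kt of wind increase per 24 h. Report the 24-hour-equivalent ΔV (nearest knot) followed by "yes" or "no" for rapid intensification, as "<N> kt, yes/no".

37 kt, yes

V₁: ΔP = 66, V ≈ 6.5 × 66^0.621 ≈ 87.67 kt.
V₂: ΔP = 90, V ≈ 6.5 × 90^0.621 ≈ 106.29 kt.
ΔV over 12 h = 18.62 kt → 24 h equivalent = 18.62 × 24/12 ≈ 37.24 kt.
37 kt ≥ 30 kt ⇒ rapid intensification.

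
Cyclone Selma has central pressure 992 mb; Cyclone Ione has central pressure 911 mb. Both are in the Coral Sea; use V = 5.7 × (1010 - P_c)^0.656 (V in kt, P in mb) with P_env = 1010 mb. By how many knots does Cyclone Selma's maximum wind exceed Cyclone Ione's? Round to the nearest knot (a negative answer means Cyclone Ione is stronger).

Cyclone Selma: ΔP = 18; V ≈ 5.7 × 18^0.656 ≈ 37.96 kt.
Cyclone Ione: ΔP = 99; V ≈ 5.7 × 99^0.656 ≈ 116.15 kt.
Difference ≈ 37.96 − 116.15 = -78.19 → -78 kt.

-78 kt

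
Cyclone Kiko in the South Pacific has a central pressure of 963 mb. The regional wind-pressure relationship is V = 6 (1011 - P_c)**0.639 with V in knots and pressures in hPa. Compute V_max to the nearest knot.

ΔP = 1011 − 963 = 48 mb.
48^0.639 ≈ 11.866.
V ≈ 6 × 11.866 ≈ 71.2 kt.

71 kt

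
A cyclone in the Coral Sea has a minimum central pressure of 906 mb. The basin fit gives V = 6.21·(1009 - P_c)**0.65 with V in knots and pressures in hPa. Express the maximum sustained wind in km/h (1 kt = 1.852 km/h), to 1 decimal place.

233.9 km/h

ΔP = 1009 − 906 = 103 mb.
V ≈ 6.21 × 103^0.65 = 6.21 × 20.340 ≈ 126.309 kt.
126.309 × 1.852 ≈ 233.93 km/h → 233.9 km/h.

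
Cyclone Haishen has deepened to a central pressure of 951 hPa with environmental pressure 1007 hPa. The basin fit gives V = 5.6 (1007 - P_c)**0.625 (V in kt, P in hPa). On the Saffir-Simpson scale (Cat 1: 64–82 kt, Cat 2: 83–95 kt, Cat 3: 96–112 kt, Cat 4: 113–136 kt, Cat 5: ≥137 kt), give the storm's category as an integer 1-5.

1

ΔP = 1007 − 951 = 56 hPa.
V ≈ 5.6 × 56^0.625 = 5.6 × 12.38 ≈ 69 kt.
69 kt falls in the Category 1 band.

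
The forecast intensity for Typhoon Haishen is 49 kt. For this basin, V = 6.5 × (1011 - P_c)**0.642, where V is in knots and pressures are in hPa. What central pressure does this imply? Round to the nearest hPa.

988 hPa

ΔP = (V / 6.5)^(1/0.642) = (49/6.5)^1.558.
49/6.5 = 7.538; 7.538^1.558 ≈ 23.25 hPa.
P_c = 1011 − 23.25 = 987.75 ≈ 988 hPa.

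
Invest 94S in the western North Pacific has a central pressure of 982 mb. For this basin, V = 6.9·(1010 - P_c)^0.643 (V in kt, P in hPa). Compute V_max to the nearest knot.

59 kt

ΔP = 1010 − 982 = 28 mb.
28^0.643 ≈ 8.522.
V ≈ 6.9 × 8.522 ≈ 58.8 kt.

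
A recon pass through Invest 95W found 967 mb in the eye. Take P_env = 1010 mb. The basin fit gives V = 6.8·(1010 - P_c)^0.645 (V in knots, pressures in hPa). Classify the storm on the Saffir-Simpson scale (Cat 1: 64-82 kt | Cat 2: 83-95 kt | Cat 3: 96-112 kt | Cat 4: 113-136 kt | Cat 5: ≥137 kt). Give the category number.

ΔP = 1010 − 967 = 43 mb.
V ≈ 6.8 × 43^0.645 = 6.8 × 11.31 ≈ 77 kt.
77 kt falls in the Category 1 band.

1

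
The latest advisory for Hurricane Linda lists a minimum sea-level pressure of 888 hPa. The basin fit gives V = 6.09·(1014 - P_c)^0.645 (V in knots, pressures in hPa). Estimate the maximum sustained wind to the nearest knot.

138 kt

ΔP = 1014 − 888 = 126 hPa.
126^0.645 ≈ 22.633.
V ≈ 6.09 × 22.633 ≈ 137.8 kt.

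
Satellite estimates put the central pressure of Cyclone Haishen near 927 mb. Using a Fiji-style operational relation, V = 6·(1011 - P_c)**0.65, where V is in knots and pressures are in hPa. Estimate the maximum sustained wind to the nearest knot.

107 kt

ΔP = 1011 − 927 = 84 mb.
84^0.65 ≈ 17.815.
V ≈ 6 × 17.815 ≈ 106.9 kt.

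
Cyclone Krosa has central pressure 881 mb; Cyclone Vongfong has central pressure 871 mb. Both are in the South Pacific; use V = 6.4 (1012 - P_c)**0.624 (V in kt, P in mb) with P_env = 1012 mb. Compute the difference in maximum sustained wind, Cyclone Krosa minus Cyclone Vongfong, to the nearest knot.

Cyclone Krosa: ΔP = 131; V ≈ 6.4 × 131^0.624 ≈ 134.08 kt.
Cyclone Vongfong: ΔP = 141; V ≈ 6.4 × 141^0.624 ≈ 140.38 kt.
Difference ≈ 134.08 − 140.38 = -6.30 → -6 kt.

-6 kt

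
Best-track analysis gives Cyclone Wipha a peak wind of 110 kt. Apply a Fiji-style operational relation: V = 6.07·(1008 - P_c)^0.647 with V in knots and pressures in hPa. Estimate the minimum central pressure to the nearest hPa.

920 hPa

ΔP = (V / 6.07)^(1/0.647) = (110/6.07)^1.546.
110/6.07 = 18.122; 18.122^1.546 ≈ 88.04 hPa.
P_c = 1008 − 88.04 = 919.96 ≈ 920 hPa.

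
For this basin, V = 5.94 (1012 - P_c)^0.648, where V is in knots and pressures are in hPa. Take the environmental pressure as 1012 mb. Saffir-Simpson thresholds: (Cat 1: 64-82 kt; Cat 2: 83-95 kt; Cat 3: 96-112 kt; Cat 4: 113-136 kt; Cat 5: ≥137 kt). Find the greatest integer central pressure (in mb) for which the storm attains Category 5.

Category 5 begins at V = 137 kt.
Required ΔP = (137/5.94)^(1/0.648) = 23.064^1.543 ≈ 126.85 mb.
P_c ≤ 1012 − 126.85 = 885.15, so the highest integer P_c is 885 mb.

885 mb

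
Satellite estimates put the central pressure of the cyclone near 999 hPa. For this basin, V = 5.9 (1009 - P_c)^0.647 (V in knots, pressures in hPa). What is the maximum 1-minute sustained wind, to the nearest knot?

ΔP = 1009 − 999 = 10 hPa.
10^0.647 ≈ 4.436.
V ≈ 5.9 × 4.436 ≈ 26.2 kt.

26 kt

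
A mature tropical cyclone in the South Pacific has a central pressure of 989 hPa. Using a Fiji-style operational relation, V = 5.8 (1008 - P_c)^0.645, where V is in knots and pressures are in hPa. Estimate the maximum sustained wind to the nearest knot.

39 kt

ΔP = 1008 − 989 = 19 hPa.
19^0.645 ≈ 6.680.
V ≈ 5.8 × 6.680 ≈ 38.7 kt.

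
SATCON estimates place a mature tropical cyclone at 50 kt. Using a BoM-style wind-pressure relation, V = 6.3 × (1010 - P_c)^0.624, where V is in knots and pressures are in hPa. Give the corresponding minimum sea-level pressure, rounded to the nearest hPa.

ΔP = (V / 6.3)^(1/0.624) = (50/6.3)^1.603.
50/6.3 = 7.937; 7.937^1.603 ≈ 27.65 hPa.
P_c = 1010 − 27.65 = 982.35 ≈ 982 hPa.

982 hPa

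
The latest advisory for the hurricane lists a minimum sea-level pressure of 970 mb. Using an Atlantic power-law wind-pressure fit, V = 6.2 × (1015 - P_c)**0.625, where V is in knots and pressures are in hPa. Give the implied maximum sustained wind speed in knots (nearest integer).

ΔP = 1015 − 970 = 45 mb.
45^0.625 ≈ 10.796.
V ≈ 6.2 × 10.796 ≈ 66.9 kt.

67 kt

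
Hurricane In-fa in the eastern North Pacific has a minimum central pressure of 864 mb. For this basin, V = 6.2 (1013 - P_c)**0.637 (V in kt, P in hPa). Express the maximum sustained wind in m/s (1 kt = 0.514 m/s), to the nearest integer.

ΔP = 1013 − 864 = 149 mb.
V ≈ 6.2 × 149^0.637 = 6.2 × 24.228 ≈ 150.214 kt.
150.214 × 0.514 ≈ 77.21 m/s → 77 m/s.

77 m/s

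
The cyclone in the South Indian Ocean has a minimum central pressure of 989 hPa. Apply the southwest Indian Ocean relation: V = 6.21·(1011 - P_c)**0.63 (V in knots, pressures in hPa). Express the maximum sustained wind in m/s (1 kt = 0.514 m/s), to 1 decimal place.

ΔP = 1011 − 989 = 22 hPa.
V ≈ 6.21 × 22^0.63 = 6.21 × 7.010 ≈ 43.533 kt.
43.533 × 0.514 ≈ 22.38 m/s → 22.4 m/s.

22.4 m/s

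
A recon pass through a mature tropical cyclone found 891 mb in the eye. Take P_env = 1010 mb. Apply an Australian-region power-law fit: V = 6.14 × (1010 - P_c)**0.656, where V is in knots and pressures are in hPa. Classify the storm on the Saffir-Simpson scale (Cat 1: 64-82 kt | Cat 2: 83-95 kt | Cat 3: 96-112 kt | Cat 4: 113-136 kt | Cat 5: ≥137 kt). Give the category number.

5

ΔP = 1010 − 891 = 119 mb.
V ≈ 6.14 × 119^0.656 = 6.14 × 22.99 ≈ 141 kt.
141 kt falls in the Category 5 band.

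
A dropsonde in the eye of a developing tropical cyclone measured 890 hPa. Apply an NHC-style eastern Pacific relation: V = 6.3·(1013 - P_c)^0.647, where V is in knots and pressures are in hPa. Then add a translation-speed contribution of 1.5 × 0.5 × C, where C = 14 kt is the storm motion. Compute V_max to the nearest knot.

152 kt

ΔP = 1013 − 890 = 123 hPa.
123^0.647 ≈ 22.499.
V ≈ 6.3 × 22.499 ≈ 141.7 kt.
Translation term: 1.5 × 0.5 × 14 = 10.5 kt.
Corrected V ≈ 152.2 kt → 152 kt.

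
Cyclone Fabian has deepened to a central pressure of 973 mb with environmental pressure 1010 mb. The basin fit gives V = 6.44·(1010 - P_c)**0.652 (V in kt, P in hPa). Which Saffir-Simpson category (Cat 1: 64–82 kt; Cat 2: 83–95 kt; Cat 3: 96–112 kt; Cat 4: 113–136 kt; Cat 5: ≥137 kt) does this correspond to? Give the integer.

1

ΔP = 1010 − 973 = 37 mb.
V ≈ 6.44 × 37^0.652 = 6.44 × 10.53 ≈ 68 kt.
68 kt falls in the Category 1 band.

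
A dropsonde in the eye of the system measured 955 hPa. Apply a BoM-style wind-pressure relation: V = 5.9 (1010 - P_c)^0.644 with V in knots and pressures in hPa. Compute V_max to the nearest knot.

78 kt

ΔP = 1010 − 955 = 55 hPa.
55^0.644 ≈ 13.207.
V ≈ 5.9 × 13.207 ≈ 77.9 kt.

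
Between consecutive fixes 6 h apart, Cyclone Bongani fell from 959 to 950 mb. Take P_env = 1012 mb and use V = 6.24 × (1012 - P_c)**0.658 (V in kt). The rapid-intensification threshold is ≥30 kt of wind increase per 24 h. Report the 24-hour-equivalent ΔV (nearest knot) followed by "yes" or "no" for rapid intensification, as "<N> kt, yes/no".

V₁: ΔP = 53, V ≈ 6.24 × 53^0.658 ≈ 85.07 kt.
V₂: ΔP = 62, V ≈ 6.24 × 62^0.658 ≈ 94.31 kt.
ΔV over 6 h = 9.24 kt → 24 h equivalent = 9.24 × 24/6 ≈ 36.96 kt.
37 kt ≥ 30 kt ⇒ rapid intensification.

37 kt, yes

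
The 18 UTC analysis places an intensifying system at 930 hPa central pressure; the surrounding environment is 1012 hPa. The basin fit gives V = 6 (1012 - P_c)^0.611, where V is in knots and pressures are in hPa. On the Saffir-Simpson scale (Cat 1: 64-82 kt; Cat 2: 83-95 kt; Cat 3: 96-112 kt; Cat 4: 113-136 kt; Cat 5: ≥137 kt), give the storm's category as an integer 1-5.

2

ΔP = 1012 − 930 = 82 hPa.
V ≈ 6 × 82^0.611 = 6 × 14.77 ≈ 89 kt.
89 kt falls in the Category 2 band.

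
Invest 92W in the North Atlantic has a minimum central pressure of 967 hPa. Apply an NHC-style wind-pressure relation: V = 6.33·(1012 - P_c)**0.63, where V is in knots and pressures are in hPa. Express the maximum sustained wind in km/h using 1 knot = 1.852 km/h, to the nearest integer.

129 km/h

ΔP = 1012 − 967 = 45 hPa.
V ≈ 6.33 × 45^0.63 = 6.33 × 11.003 ≈ 69.651 kt.
69.651 × 1.852 ≈ 128.99 km/h → 129 km/h.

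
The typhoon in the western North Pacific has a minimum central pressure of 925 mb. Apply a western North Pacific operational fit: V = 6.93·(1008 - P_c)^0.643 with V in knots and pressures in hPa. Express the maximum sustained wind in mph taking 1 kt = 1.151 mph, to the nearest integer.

137 mph

ΔP = 1008 − 925 = 83 mb.
V ≈ 6.93 × 83^0.643 = 6.93 × 17.138 ≈ 118.768 kt.
118.768 × 1.151 ≈ 136.70 mph → 137 mph.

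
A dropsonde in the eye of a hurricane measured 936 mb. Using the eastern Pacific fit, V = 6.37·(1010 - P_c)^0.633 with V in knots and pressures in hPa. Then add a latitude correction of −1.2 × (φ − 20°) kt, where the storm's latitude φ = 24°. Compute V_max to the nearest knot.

ΔP = 1010 − 936 = 74 mb.
74^0.633 ≈ 15.248.
V ≈ 6.37 × 15.248 ≈ 97.1 kt.
Latitude correction: −1.2 × (24 − 20) = -4.8 kt.
Corrected V ≈ 92.3 kt → 92 kt.

92 kt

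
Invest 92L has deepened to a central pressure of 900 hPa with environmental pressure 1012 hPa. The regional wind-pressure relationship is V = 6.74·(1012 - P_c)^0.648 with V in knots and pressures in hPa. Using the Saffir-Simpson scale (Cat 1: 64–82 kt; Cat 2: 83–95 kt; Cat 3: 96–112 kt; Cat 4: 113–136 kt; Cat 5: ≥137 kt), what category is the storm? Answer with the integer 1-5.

5

ΔP = 1012 − 900 = 112 hPa.
V ≈ 6.74 × 112^0.648 = 6.74 × 21.28 ≈ 143 kt.
143 kt falls in the Category 5 band.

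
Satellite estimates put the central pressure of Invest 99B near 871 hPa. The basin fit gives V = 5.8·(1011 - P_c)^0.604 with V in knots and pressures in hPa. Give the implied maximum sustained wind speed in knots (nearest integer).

ΔP = 1011 − 871 = 140 hPa.
140^0.604 ≈ 19.782.
V ≈ 5.8 × 19.782 ≈ 114.7 kt.

115 kt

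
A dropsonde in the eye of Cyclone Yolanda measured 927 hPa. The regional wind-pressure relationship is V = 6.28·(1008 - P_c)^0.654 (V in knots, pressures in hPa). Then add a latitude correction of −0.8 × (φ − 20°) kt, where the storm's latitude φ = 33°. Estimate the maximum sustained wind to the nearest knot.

ΔP = 1008 − 927 = 81 hPa.
81^0.654 ≈ 17.707.
V ≈ 6.28 × 17.707 ≈ 111.2 kt.
Latitude correction: −0.8 × (33 − 20) = -10.4 kt.
Corrected V ≈ 100.8 kt → 101 kt.

101 kt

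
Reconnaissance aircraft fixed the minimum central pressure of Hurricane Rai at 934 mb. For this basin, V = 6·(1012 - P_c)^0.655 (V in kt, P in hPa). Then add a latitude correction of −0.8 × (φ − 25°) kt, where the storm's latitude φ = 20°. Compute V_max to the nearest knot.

ΔP = 1012 − 934 = 78 mb.
78^0.655 ≈ 17.351.
V ≈ 6 × 17.351 ≈ 104.1 kt.
Latitude correction: −0.8 × (20 − 25) = 4 kt.
Corrected V ≈ 108.1 kt → 108 kt.

108 kt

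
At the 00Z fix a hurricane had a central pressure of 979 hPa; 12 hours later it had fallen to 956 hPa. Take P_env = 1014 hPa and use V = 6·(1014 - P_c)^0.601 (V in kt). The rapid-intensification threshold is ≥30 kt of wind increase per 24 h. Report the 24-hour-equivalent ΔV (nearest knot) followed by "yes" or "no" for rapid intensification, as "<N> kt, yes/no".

36 kt, yes

V₁: ΔP = 35, V ≈ 6 × 35^0.601 ≈ 50.83 kt.
V₂: ΔP = 58, V ≈ 6 × 58^0.601 ≈ 68.86 kt.
ΔV over 12 h = 18.03 kt → 24 h equivalent = 18.03 × 24/12 ≈ 36.06 kt.
36 kt ≥ 30 kt ⇒ rapid intensification.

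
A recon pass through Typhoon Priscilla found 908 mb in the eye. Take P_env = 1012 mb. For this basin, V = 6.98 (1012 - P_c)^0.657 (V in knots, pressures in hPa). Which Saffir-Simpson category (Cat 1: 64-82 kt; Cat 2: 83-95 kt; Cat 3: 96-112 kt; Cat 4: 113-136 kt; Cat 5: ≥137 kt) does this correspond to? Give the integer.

ΔP = 1012 − 908 = 104 mb.
V ≈ 6.98 × 104^0.657 = 6.98 × 21.14 ≈ 148 kt.
148 kt falls in the Category 5 band.

5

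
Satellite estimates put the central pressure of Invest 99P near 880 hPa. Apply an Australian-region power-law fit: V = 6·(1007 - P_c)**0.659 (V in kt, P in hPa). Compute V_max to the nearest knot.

ΔP = 1007 − 880 = 127 hPa.
127^0.659 ≈ 24.345.
V ≈ 6 × 24.345 ≈ 146.1 kt.

146 kt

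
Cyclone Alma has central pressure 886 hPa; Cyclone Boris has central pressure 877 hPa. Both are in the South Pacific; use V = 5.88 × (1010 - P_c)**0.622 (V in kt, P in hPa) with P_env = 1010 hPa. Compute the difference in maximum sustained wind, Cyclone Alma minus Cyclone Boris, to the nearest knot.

Cyclone Alma: ΔP = 124; V ≈ 5.88 × 124^0.622 ≈ 117.89 kt.
Cyclone Boris: ΔP = 133; V ≈ 5.88 × 133^0.622 ≈ 123.14 kt.
Difference ≈ 117.89 − 123.14 = -5.25 → -5 kt.

-5 kt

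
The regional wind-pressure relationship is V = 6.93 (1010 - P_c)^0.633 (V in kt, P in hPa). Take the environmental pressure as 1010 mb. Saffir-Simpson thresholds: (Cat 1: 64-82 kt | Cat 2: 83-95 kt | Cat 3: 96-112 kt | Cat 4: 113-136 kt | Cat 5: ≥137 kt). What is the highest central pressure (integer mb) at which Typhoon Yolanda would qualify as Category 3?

946 mb

Category 3 begins at V = 96 kt.
Required ΔP = (96/6.93)^(1/0.633) = 13.853^1.580 ≈ 63.59 mb.
P_c ≤ 1010 − 63.59 = 946.41, so the highest integer P_c is 946 mb.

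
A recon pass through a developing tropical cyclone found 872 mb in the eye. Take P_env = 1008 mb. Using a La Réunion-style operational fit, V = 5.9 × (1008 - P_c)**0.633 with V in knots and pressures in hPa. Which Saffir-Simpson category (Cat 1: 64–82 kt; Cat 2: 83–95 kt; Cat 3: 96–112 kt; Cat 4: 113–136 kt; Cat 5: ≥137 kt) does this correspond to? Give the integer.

ΔP = 1008 − 872 = 136 mb.
V ≈ 5.9 × 136^0.633 = 5.9 × 22.41 ≈ 132 kt.
132 kt falls in the Category 4 band.

4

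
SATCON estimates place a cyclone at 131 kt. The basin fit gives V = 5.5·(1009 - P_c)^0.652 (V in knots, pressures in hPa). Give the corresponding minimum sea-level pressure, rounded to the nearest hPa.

ΔP = (V / 5.5)^(1/0.652) = (131/5.5)^1.534.
131/5.5 = 23.818; 23.818^1.534 ≈ 129.37 hPa.
P_c = 1009 − 129.37 = 879.63 ≈ 880 hPa.

880 hPa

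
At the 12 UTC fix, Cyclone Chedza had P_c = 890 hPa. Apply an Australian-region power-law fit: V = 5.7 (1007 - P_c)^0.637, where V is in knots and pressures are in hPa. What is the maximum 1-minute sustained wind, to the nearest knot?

ΔP = 1007 − 890 = 117 hPa.
117^0.637 ≈ 20.770.
V ≈ 5.7 × 20.770 ≈ 118.4 kt.

118 kt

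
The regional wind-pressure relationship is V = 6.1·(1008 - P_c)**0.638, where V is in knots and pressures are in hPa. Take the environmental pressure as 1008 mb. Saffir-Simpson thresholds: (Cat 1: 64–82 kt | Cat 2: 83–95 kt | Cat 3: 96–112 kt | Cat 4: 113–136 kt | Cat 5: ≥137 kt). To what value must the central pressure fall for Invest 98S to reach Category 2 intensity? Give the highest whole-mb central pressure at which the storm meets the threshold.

Category 2 begins at V = 83 kt.
Required ΔP = (83/6.1)^(1/0.638) = 13.607^1.567 ≈ 59.85 mb.
P_c ≤ 1008 − 59.85 = 948.15, so the highest integer P_c is 948 mb.

948 mb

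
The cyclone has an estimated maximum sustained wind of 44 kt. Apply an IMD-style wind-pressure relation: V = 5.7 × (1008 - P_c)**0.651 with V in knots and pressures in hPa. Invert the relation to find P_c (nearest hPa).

985 hPa

ΔP = (V / 5.7)^(1/0.651) = (44/5.7)^1.536.
44/5.7 = 7.719; 7.719^1.536 ≈ 23.09 hPa.
P_c = 1008 − 23.09 = 984.91 ≈ 985 hPa.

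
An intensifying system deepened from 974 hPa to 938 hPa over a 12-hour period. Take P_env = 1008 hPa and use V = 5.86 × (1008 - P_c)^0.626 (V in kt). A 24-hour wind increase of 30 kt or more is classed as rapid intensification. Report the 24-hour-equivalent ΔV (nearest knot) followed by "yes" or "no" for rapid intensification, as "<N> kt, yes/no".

V₁: ΔP = 34, V ≈ 5.86 × 34^0.626 ≈ 53.28 kt.
V₂: ΔP = 70, V ≈ 5.86 × 70^0.626 ≈ 83.74 kt.
ΔV over 12 h = 30.46 kt → 24 h equivalent = 30.46 × 24/12 ≈ 60.92 kt.
61 kt ≥ 30 kt ⇒ rapid intensification.

61 kt, yes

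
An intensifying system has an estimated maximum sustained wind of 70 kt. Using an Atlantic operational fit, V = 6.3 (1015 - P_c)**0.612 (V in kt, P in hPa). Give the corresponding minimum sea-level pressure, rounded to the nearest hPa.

964 hPa

ΔP = (V / 6.3)^(1/0.612) = (70/6.3)^1.634.
70/6.3 = 11.111; 11.111^1.634 ≈ 51.14 hPa.
P_c = 1015 − 51.14 = 963.86 ≈ 964 hPa.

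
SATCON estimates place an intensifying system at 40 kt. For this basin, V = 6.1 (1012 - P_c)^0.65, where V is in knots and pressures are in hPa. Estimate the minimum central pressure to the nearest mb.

ΔP = (V / 6.1)^(1/0.65) = (40/6.1)^1.538.
40/6.1 = 6.557; 6.557^1.538 ≈ 18.05 mb.
P_c = 1012 − 18.05 = 993.95 ≈ 994 mb.

994 mb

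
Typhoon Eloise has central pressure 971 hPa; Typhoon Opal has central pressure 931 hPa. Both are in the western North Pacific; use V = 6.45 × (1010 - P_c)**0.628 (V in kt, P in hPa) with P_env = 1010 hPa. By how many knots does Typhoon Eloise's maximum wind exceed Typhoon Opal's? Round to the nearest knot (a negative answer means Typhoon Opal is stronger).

Typhoon Eloise: ΔP = 39; V ≈ 6.45 × 39^0.628 ≈ 64.38 kt.
Typhoon Opal: ΔP = 79; V ≈ 6.45 × 79^0.628 ≈ 100.29 kt.
Difference ≈ 64.38 − 100.29 = -35.91 → -36 kt.

-36 kt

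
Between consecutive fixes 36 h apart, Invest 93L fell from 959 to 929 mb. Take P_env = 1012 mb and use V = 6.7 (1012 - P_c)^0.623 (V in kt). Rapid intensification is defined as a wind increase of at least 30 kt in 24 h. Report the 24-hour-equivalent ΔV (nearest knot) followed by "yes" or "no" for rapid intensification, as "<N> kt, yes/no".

17 kt, no

V₁: ΔP = 53, V ≈ 6.7 × 53^0.623 ≈ 79.49 kt.
V₂: ΔP = 83, V ≈ 6.7 × 83^0.623 ≈ 105.11 kt.
ΔV over 36 h = 25.62 kt → 24 h equivalent = 25.62 × 24/36 ≈ 17.08 kt.
17 kt < 30 kt ⇒ not rapid intensification.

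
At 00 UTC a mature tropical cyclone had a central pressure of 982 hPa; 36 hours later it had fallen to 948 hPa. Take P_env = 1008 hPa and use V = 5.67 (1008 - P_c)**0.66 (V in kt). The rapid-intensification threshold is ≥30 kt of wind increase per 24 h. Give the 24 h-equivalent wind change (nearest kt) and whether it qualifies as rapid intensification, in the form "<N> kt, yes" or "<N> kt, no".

V₁: ΔP = 26, V ≈ 5.67 × 26^0.66 ≈ 48.69 kt.
V₂: ΔP = 60, V ≈ 5.67 × 60^0.66 ≈ 84.56 kt.
ΔV over 36 h = 35.87 kt → 24 h equivalent = 35.87 × 24/36 ≈ 23.91 kt.
24 kt < 30 kt ⇒ not rapid intensification.

24 kt, no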